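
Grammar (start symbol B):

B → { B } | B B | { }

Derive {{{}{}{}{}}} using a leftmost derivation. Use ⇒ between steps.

B ⇒ {B}   [B → { B }]
{B} ⇒ {{B}}   [B → { B }]
{{B}} ⇒ {{BB}}   [B → B B]
{{BB}} ⇒ {{BBB}}   [B → B B]
{{BBB}} ⇒ {{BBBB}}   [B → B B]
{{BBBB}} ⇒ {{{}BBB}}   [B → { }]
{{{}BBB}} ⇒ {{{}{}BB}}   [B → { }]
{{{}{}BB}} ⇒ {{{}{}{}B}}   [B → { }]
{{{}{}{}B}} ⇒ {{{}{}{}{}}}   [B → { }]

B ⇒ {B} ⇒ {{B}} ⇒ {{BB}} ⇒ {{BBB}} ⇒ {{BBBB}} ⇒ {{{}BBB}} ⇒ {{{}{}BB}} ⇒ {{{}{}{}B}} ⇒ {{{}{}{}{}}}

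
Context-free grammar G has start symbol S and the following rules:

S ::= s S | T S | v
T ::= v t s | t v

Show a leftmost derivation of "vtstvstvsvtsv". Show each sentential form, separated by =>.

S => TS   [S ::= T S]
TS => vtsS   [T ::= v t s]
vtsS => vtsTS   [S ::= T S]
vtsTS => vtstvS   [T ::= t v]
vtstvS => vtstvsS   [S ::= s S]
vtstvsS => vtstvsTS   [S ::= T S]
vtstvsTS => vtstvstvS   [T ::= t v]
vtstvstvS => vtstvstvsS   [S ::= s S]
vtstvstvsS => vtstvstvsTS   [S ::= T S]
vtstvstvsTS => vtstvstvsvtsS   [T ::= v t s]
vtstvstvsvtsS => vtstvstvsvtsv   [S ::= v]

S => TS => vtsS => vtsTS => vtstvS => vtstvsS => vtstvsTS => vtstvstvS => vtstvstvsS => vtstvstvsTS => vtstvstvsvtsS => vtstvstvsvtsv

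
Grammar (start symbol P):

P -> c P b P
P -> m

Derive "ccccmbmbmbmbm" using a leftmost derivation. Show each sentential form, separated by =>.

P => cPbP => ccPbPbP => cccPbPbPbP => ccccPbPbPbPbP => ccccmbPbPbPbP => ccccmbmbPbPbP => ccccmbmbmbPbP => ccccmbmbmbmbP => ccccmbmbmbmbm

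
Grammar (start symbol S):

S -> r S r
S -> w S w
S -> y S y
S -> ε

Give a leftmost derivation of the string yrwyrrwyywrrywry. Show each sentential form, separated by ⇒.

S ⇒ ySy   [S -> y S y]
ySy ⇒ yrSry   [S -> r S r]
yrSry ⇒ yrwSwry   [S -> w S w]
yrwSwry ⇒ yrwySywry   [S -> y S y]
yrwySywry ⇒ yrwyrSrywry   [S -> r S r]
yrwyrSrywry ⇒ yrwyrrSrrywry   [S -> r S r]
yrwyrrSrrywry ⇒ yrwyrrwSwrrywry   [S -> w S w]
yrwyrrwSwrrywry ⇒ yrwyrrwySywrrywry   [S -> y S y]
yrwyrrwySywrrywry ⇒ yrwyrrwyywrrywry   [S -> ε]

S ⇒ ySy ⇒ yrSry ⇒ yrwSwry ⇒ yrwySywry ⇒ yrwyrSrywry ⇒ yrwyrrSrrywry ⇒ yrwyrrwSwrrywry ⇒ yrwyrrwySywrrywry ⇒ yrwyrrwyywrrywry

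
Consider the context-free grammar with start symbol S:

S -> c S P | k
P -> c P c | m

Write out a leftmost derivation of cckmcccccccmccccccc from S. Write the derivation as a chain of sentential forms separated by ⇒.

S ⇒ cSP ⇒ ccSPP ⇒ cckPP ⇒ cckmP ⇒ cckmcPc ⇒ cckmccPcc ⇒ cckmcccPccc ⇒ cckmccccPcccc ⇒ cckmcccccPccccc ⇒ cckmccccccPcccccc ⇒ cckmcccccccPccccccc ⇒ cckmcccccccmccccccc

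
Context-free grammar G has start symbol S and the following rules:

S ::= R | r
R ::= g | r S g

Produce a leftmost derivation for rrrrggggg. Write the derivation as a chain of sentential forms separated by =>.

S => R => rSg => rRg => rrSgg => rrRgg => rrrSggg => rrrRggg => rrrrSgggg => rrrrRgggg => rrrrggggg

S => R   [S ::= R]
R => rSg   [R ::= r S g]
rSg => rRg   [S ::= R]
rRg => rrSgg   [R ::= r S g]
rrSgg => rrRgg   [S ::= R]
rrRgg => rrrSggg   [R ::= r S g]
rrrSggg => rrrRggg   [S ::= R]
rrrRggg => rrrrSgggg   [R ::= r S g]
rrrrSgggg => rrrrRgggg   [S ::= R]
rrrrRgggg => rrrrggggg   [R ::= g]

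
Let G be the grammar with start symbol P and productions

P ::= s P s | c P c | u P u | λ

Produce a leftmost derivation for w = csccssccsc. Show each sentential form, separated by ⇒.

P ⇒ cPc ⇒ csPsc ⇒ cscPcsc ⇒ csccPccsc ⇒ csccsPsccsc ⇒ csccssccsc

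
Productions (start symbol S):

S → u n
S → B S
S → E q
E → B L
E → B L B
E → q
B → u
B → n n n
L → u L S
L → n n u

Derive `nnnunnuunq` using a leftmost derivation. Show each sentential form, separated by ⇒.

S ⇒ Eq ⇒ BLq ⇒ nnnLq ⇒ nnnuLSq ⇒ nnnunnuSq ⇒ nnnunnuunq

S ⇒ Eq   [S → E q]
Eq ⇒ BLq   [E → B L]
BLq ⇒ nnnLq   [B → n n n]
nnnLq ⇒ nnnuLSq   [L → u L S]
nnnuLSq ⇒ nnnunnuSq   [L → n n u]
nnnunnuSq ⇒ nnnunnuunq   [S → u n]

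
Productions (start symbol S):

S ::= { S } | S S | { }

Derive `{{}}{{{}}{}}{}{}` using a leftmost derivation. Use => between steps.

S => SS   [S ::= S S]
SS => SSS   [S ::= S S]
SSS => SSSS   [S ::= S S]
SSSS => {S}SSS   [S ::= { S }]
{S}SSS => {{}}SSS   [S ::= { }]
{{}}SSS => {{}}{S}SS   [S ::= { S }]
{{}}{S}SS => {{}}{SS}SS   [S ::= S S]
{{}}{SS}SS => {{}}{{S}S}SS   [S ::= { S }]
{{}}{{S}S}SS => {{}}{{{}}S}SS   [S ::= { }]
{{}}{{{}}S}SS => {{}}{{{}}{}}SS   [S ::= { }]
{{}}{{{}}{}}SS => {{}}{{{}}{}}{}S   [S ::= { }]
{{}}{{{}}{}}{}S => {{}}{{{}}{}}{}{}   [S ::= { }]

S => SS => SSS => SSSS => {S}SSS => {{}}SSS => {{}}{S}SS => {{}}{SS}SS => {{}}{{S}S}SS => {{}}{{{}}S}SS => {{}}{{{}}{}}SS => {{}}{{{}}{}}{}S => {{}}{{{}}{}}{}{}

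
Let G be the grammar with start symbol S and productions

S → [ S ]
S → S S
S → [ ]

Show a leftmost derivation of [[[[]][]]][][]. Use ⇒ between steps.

S⇒SS⇒SSS⇒[S]SS⇒[[S]]SS⇒[[SS]]SS⇒[[[S]S]]SS⇒[[[[]]S]]SS⇒[[[[]][]]]SS⇒[[[[]][]]][]S⇒[[[[]][]]][][]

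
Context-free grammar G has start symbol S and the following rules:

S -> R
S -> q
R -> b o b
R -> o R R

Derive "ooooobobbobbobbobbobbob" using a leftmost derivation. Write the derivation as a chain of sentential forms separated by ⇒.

S ⇒ R ⇒ oRR ⇒ ooRRR ⇒ oooRRRR ⇒ ooooRRRRR ⇒ oooooRRRRRR ⇒ ooooobobRRRRR ⇒ ooooobobbobRRRR ⇒ ooooobobbobbobRRR ⇒ ooooobobbobbobbobRR ⇒ ooooobobbobbobbobbobR ⇒ ooooobobbobbobbobbobbob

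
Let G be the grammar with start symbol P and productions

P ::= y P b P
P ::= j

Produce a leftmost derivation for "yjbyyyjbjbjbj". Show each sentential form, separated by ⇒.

P ⇒ yPbP   [P ::= y P b P]
yPbP ⇒ yjbP   [P ::= j]
yjbP ⇒ yjbyPbP   [P ::= y P b P]
yjbyPbP ⇒ yjbyyPbPbP   [P ::= y P b P]
yjbyyPbPbP ⇒ yjbyyyPbPbPbP   [P ::= y P b P]
yjbyyyPbPbPbP ⇒ yjbyyyjbPbPbP   [P ::= j]
yjbyyyjbPbPbP ⇒ yjbyyyjbjbPbP   [P ::= j]
yjbyyyjbjbPbP ⇒ yjbyyyjbjbjbP   [P ::= j]
yjbyyyjbjbjbP ⇒ yjbyyyjbjbjbj   [P ::= j]

P ⇒ yPbP ⇒ yjbP ⇒ yjbyPbP ⇒ yjbyyPbPbP ⇒ yjbyyyPbPbPbP ⇒ yjbyyyjbPbPbP ⇒ yjbyyyjbjbPbP ⇒ yjbyyyjbjbjbP ⇒ yjbyyyjbjbjbj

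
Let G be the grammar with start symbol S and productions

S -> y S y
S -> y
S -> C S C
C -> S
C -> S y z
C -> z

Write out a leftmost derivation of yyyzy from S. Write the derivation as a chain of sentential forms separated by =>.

S => ySy => yCSCy => ySSCy => yySCy => yyyCy => yyyzy

S => ySy   [S -> y S y]
ySy => yCSCy   [S -> C S C]
yCSCy => ySSCy   [C -> S]
ySSCy => yySCy   [S -> y]
yySCy => yyyCy   [S -> y]
yyyCy => yyyzy   [C -> z]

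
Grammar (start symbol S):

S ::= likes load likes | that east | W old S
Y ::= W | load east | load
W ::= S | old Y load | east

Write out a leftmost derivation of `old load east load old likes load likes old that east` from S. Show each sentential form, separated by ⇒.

S ⇒ W old S ⇒ S old S ⇒ W old S old S ⇒ old Y load old S old S ⇒ old load east load old S old S ⇒ old load east load old likes load likes old S ⇒ old load east load old likes load likes old that east

S ⇒ W old S   [S ::= W old S]
W old S ⇒ S old S   [W ::= S]
S old S ⇒ W old S old S   [S ::= W old S]
W old S old S ⇒ old Y load old S old S   [W ::= old Y load]
old Y load old S old S ⇒ old load east load old S old S   [Y ::= load east]
old load east load old S old S ⇒ old load east load old likes load likes old S   [S ::= likes load likes]
old load east load old likes load likes old S ⇒ old load east load old likes load likes old that east   [S ::= that east]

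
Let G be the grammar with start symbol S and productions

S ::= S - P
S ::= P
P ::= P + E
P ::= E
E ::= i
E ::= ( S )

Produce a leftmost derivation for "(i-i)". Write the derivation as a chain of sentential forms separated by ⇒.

S ⇒ P ⇒ E ⇒ (S) ⇒ (S-P) ⇒ (P-P) ⇒ (E-P) ⇒ (i-P) ⇒ (i-E) ⇒ (i-i)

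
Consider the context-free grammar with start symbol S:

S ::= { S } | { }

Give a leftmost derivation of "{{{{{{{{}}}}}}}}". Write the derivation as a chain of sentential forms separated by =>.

S => {S} => {{S}} => {{{S}}} => {{{{S}}}} => {{{{{S}}}}} => {{{{{{S}}}}}} => {{{{{{{S}}}}}}} => {{{{{{{{}}}}}}}}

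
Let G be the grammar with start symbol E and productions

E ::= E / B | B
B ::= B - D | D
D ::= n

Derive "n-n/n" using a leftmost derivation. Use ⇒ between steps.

E ⇒ E/B ⇒ B/B ⇒ B-D/B ⇒ D-D/B ⇒ n-D/B ⇒ n-n/B ⇒ n-n/D ⇒ n-n/n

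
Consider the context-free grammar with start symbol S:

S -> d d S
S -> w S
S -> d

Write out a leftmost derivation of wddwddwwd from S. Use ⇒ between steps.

S ⇒ wS   [S -> w S]
wS ⇒ wddS   [S -> d d S]
wddS ⇒ wddwS   [S -> w S]
wddwS ⇒ wddwddS   [S -> d d S]
wddwddS ⇒ wddwddwS   [S -> w S]
wddwddwS ⇒ wddwddwwS   [S -> w S]
wddwddwwS ⇒ wddwddwwd   [S -> d]

S ⇒ wS ⇒ wddS ⇒ wddwS ⇒ wddwddS ⇒ wddwddwS ⇒ wddwddwwS ⇒ wddwddwwd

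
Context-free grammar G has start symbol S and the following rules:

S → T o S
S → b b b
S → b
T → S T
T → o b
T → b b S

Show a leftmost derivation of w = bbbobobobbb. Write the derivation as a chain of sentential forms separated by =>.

S => ToS => bbSoS => bbboS => bbboToS => bbboSToS => bbbobToS => bbboboboS => bbbobobobbb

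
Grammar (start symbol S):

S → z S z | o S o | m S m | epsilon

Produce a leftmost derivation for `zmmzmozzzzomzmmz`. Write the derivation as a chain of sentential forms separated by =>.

S=>zSz=>zmSmz=>zmmSmmz=>zmmzSzmmz=>zmmzmSmzmmz=>zmmzmoSomzmmz=>zmmzmozSzomzmmz=>zmmzmozzSzzomzmmz=>zmmzmozzzzomzmmz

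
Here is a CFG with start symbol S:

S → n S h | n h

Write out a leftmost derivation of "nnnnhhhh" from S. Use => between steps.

S => nSh   [S → n S h]
nSh => nnShh   [S → n S h]
nnShh => nnnShhh   [S → n S h]
nnnShhh => nnnnhhhh   [S → n h]

S => nSh => nnShh => nnnShhh => nnnnhhhh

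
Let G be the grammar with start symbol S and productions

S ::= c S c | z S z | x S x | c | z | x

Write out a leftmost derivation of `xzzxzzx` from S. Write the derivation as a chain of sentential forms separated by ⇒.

S ⇒ xSx ⇒ xzSzx ⇒ xzzSzzx ⇒ xzzxzzx

S ⇒ xSx   [S ::= x S x]
xSx ⇒ xzSzx   [S ::= z S z]
xzSzx ⇒ xzzSzzx   [S ::= z S z]
xzzSzzx ⇒ xzzxzzx   [S ::= x]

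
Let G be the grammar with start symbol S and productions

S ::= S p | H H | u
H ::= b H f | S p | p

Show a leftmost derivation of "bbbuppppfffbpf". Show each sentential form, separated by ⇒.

S⇒HH⇒bHfH⇒bbHffH⇒bbbHfffH⇒bbbSpfffH⇒bbbHHpfffH⇒bbbSpHpfffH⇒bbbSppHpfffH⇒bbbuppHpfffH⇒bbbuppppfffH⇒bbbuppppfffbHf⇒bbbuppppfffbpf

S ⇒ HH   [S ::= H H]
HH ⇒ bHfH   [H ::= b H f]
bHfH ⇒ bbHffH   [H ::= b H f]
bbHffH ⇒ bbbHfffH   [H ::= b H f]
bbbHfffH ⇒ bbbSpfffH   [H ::= S p]
bbbSpfffH ⇒ bbbHHpfffH   [S ::= H H]
bbbHHpfffH ⇒ bbbSpHpfffH   [H ::= S p]
bbbSpHpfffH ⇒ bbbSppHpfffH   [S ::= S p]
bbbSppHpfffH ⇒ bbbuppHpfffH   [S ::= u]
bbbuppHpfffH ⇒ bbbuppppfffH   [H ::= p]
bbbuppppfffH ⇒ bbbuppppfffbHf   [H ::= b H f]
bbbuppppfffbHf ⇒ bbbuppppfffbpf   [H ::= p]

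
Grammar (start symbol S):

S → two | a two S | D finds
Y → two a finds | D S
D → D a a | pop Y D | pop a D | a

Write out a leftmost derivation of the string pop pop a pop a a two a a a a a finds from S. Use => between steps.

S => D finds   [S → D finds]
D finds => D a a finds   [D → D a a]
D a a finds => D a a a a finds   [D → D a a]
D a a a a finds => pop Y D a a a a finds   [D → pop Y D]
pop Y D a a a a finds => pop D S D a a a a finds   [Y → D S]
pop D S D a a a a finds => pop pop a D S D a a a a finds   [D → pop a D]
pop pop a D S D a a a a finds => pop pop a pop a D S D a a a a finds   [D → pop a D]
pop pop a pop a D S D a a a a finds => pop pop a pop a a S D a a a a finds   [D → a]
pop pop a pop a a S D a a a a finds => pop pop a pop a a two D a a a a finds   [S → two]
pop pop a pop a a two D a a a a finds => pop pop a pop a a two a a a a a finds   [D → a]

S => D finds => D a a finds => D a a a a finds => pop Y D a a a a finds => pop D S D a a a a finds => pop pop a D S D a a a a finds => pop pop a pop a D S D a a a a finds => pop pop a pop a a S D a a a a finds => pop pop a pop a a two D a a a a finds => pop pop a pop a a two a a a a a finds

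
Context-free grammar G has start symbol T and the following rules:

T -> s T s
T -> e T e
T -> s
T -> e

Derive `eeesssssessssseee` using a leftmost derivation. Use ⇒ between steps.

T ⇒ eTe ⇒ eeTee ⇒ eeeTeee ⇒ eeesTseee ⇒ eeessTsseee ⇒ eeesssTssseee ⇒ eeessssTsssseee ⇒ eeesssssTssssseee ⇒ eeesssssessssseee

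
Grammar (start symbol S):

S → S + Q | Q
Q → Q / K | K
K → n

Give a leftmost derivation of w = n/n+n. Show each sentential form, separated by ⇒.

S ⇒ S+Q ⇒ Q+Q ⇒ Q/K+Q ⇒ K/K+Q ⇒ n/K+Q ⇒ n/n+Q ⇒ n/n+K ⇒ n/n+n

S ⇒ S+Q   [S → S + Q]
S+Q ⇒ Q+Q   [S → Q]
Q+Q ⇒ Q/K+Q   [Q → Q / K]
Q/K+Q ⇒ K/K+Q   [Q → K]
K/K+Q ⇒ n/K+Q   [K → n]
n/K+Q ⇒ n/n+Q   [K → n]
n/n+Q ⇒ n/n+K   [Q → K]
n/n+K ⇒ n/n+n   [K → n]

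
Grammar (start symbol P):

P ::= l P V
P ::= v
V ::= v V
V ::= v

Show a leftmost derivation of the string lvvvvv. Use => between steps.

P=>lPV=>lvV=>lvvV=>lvvvV=>lvvvvV=>lvvvvv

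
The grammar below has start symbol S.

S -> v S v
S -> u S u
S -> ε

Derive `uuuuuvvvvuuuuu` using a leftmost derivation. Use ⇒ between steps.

S ⇒ uSu ⇒ uuSuu ⇒ uuuSuuu ⇒ uuuuSuuuu ⇒ uuuuuSuuuuu ⇒ uuuuuvSvuuuuu ⇒ uuuuuvvSvvuuuuu ⇒ uuuuuvvvvuuuuu

S ⇒ uSu   [S -> u S u]
uSu ⇒ uuSuu   [S -> u S u]
uuSuu ⇒ uuuSuuu   [S -> u S u]
uuuSuuu ⇒ uuuuSuuuu   [S -> u S u]
uuuuSuuuu ⇒ uuuuuSuuuuu   [S -> u S u]
uuuuuSuuuuu ⇒ uuuuuvSvuuuuu   [S -> v S v]
uuuuuvSvuuuuu ⇒ uuuuuvvSvvuuuuu   [S -> v S v]
uuuuuvvSvvuuuuu ⇒ uuuuuvvvvuuuuu   [S -> ε]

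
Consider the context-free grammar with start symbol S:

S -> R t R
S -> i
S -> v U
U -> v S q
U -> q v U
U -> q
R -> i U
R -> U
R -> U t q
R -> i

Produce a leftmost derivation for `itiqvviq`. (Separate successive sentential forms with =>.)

S=>RtR=>itR=>itiU=>itiqvU=>itiqvvSq=>itiqvviq

S => RtR   [S -> R t R]
RtR => itR   [R -> i]
itR => itiU   [R -> i U]
itiU => itiqvU   [U -> q v U]
itiqvU => itiqvvSq   [U -> v S q]
itiqvvSq => itiqvviq   [S -> i]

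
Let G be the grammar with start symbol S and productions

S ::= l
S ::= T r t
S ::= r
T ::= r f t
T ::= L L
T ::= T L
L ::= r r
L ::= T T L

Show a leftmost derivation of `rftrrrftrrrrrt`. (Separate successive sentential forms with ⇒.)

S ⇒ Trt   [S ::= T r t]
Trt ⇒ LLrt   [T ::= L L]
LLrt ⇒ TTLLrt   [L ::= T T L]
TTLLrt ⇒ TLTLLrt   [T ::= T L]
TLTLLrt ⇒ rftLTLLrt   [T ::= r f t]
rftLTLLrt ⇒ rftrrTLLrt   [L ::= r r]
rftrrTLLrt ⇒ rftrrrftLLrt   [T ::= r f t]
rftrrrftLLrt ⇒ rftrrrftrrLrt   [L ::= r r]
rftrrrftrrLrt ⇒ rftrrrftrrrrrt   [L ::= r r]

S⇒Trt⇒LLrt⇒TTLLrt⇒TLTLLrt⇒rftLTLLrt⇒rftrrTLLrt⇒rftrrrftLLrt⇒rftrrrftrrLrt⇒rftrrrftrrrrrt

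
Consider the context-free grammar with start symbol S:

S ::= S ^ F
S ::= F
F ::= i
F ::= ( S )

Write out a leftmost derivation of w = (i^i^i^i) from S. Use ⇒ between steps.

S ⇒ F   [S ::= F]
F ⇒ (S)   [F ::= ( S )]
(S) ⇒ (S^F)   [S ::= S ^ F]
(S^F) ⇒ (S^F^F)   [S ::= S ^ F]
(S^F^F) ⇒ (S^F^F^F)   [S ::= S ^ F]
(S^F^F^F) ⇒ (F^F^F^F)   [S ::= F]
(F^F^F^F) ⇒ (i^F^F^F)   [F ::= i]
(i^F^F^F) ⇒ (i^i^F^F)   [F ::= i]
(i^i^F^F) ⇒ (i^i^i^F)   [F ::= i]
(i^i^i^F) ⇒ (i^i^i^i)   [F ::= i]

S ⇒ F ⇒ (S) ⇒ (S^F) ⇒ (S^F^F) ⇒ (S^F^F^F) ⇒ (F^F^F^F) ⇒ (i^F^F^F) ⇒ (i^i^F^F) ⇒ (i^i^i^F) ⇒ (i^i^i^i)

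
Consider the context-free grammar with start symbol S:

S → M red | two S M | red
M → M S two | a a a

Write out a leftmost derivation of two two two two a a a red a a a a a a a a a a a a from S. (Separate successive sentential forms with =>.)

S => two S M => two two S M M => two two two S M M M => two two two two S M M M M => two two two two M red M M M M => two two two two a a a red M M M M => two two two two a a a red a a a M M M => two two two two a a a red a a a a a a M M => two two two two a a a red a a a a a a a a a M => two two two two a a a red a a a a a a a a a a a a

S => two S M   [S → two S M]
two S M => two two S M M   [S → two S M]
two two S M M => two two two S M M M   [S → two S M]
two two two S M M M => two two two two S M M M M   [S → two S M]
two two two two S M M M M => two two two two M red M M M M   [S → M red]
two two two two M red M M M M => two two two two a a a red M M M M   [M → a a a]
two two two two a a a red M M M M => two two two two a a a red a a a M M M   [M → a a a]
two two two two a a a red a a a M M M => two two two two a a a red a a a a a a M M   [M → a a a]
two two two two a a a red a a a a a a M M => two two two two a a a red a a a a a a a a a M   [M → a a a]
two two two two a a a red a a a a a a a a a M => two two two two a a a red a a a a a a a a a a a a   [M → a a a]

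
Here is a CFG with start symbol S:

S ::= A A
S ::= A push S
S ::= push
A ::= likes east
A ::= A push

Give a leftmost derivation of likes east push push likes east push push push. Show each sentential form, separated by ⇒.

S ⇒ A A   [S ::= A A]
A A ⇒ A push A   [A ::= A push]
A push A ⇒ A push push A   [A ::= A push]
A push push A ⇒ likes east push push A   [A ::= likes east]
likes east push push A ⇒ likes east push push A push   [A ::= A push]
likes east push push A push ⇒ likes east push push A push push   [A ::= A push]
likes east push push A push push ⇒ likes east push push A push push push   [A ::= A push]
likes east push push A push push push ⇒ likes east push push likes east push push push   [A ::= likes east]

S ⇒ A A ⇒ A push A ⇒ A push push A ⇒ likes east push push A ⇒ likes east push push A push ⇒ likes east push push A push push ⇒ likes east push push A push push push ⇒ likes east push push likes east push push push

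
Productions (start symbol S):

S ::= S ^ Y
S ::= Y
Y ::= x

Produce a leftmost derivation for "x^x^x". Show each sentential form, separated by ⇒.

S ⇒ S^Y   [S ::= S ^ Y]
S^Y ⇒ S^Y^Y   [S ::= S ^ Y]
S^Y^Y ⇒ Y^Y^Y   [S ::= Y]
Y^Y^Y ⇒ x^Y^Y   [Y ::= x]
x^Y^Y ⇒ x^x^Y   [Y ::= x]
x^x^Y ⇒ x^x^x   [Y ::= x]

S ⇒ S^Y ⇒ S^Y^Y ⇒ Y^Y^Y ⇒ x^Y^Y ⇒ x^x^Y ⇒ x^x^x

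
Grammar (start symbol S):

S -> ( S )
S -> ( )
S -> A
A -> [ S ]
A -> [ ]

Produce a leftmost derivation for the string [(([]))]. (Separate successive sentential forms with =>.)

S => A   [S -> A]
A => [S]   [A -> [ S ]]
[S] => [(S)]   [S -> ( S )]
[(S)] => [((S))]   [S -> ( S )]
[((S))] => [((A))]   [S -> A]
[((A))] => [(([]))]   [A -> [ ]]

S=>A=>[S]=>[(S)]=>[((S))]=>[((A))]=>[(([]))]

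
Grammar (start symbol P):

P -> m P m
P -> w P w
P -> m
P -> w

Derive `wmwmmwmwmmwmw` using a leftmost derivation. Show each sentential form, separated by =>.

P => wPw   [P -> w P w]
wPw => wmPmw   [P -> m P m]
wmPmw => wmwPwmw   [P -> w P w]
wmwPwmw => wmwmPmwmw   [P -> m P m]
wmwmPmwmw => wmwmmPmmwmw   [P -> m P m]
wmwmmPmmwmw => wmwmmwPwmmwmw   [P -> w P w]
wmwmmwPwmmwmw => wmwmmwmwmmwmw   [P -> m]

P=>wPw=>wmPmw=>wmwPwmw=>wmwmPmwmw=>wmwmmPmmwmw=>wmwmmwPwmmwmw=>wmwmmwmwmmwmw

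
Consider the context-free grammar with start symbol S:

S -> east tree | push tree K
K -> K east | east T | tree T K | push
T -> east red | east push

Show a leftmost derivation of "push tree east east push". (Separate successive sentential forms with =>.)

S => push tree K   [S -> push tree K]
push tree K => push tree east T   [K -> east T]
push tree east T => push tree east east push   [T -> east push]

S => push tree K => push tree east T => push tree east east push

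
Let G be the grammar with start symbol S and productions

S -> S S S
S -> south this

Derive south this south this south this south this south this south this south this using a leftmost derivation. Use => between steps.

S => S S S   [S -> S S S]
S S S => S S S S S   [S -> S S S]
S S S S S => S S S S S S S   [S -> S S S]
S S S S S S S => south this S S S S S S   [S -> south this]
south this S S S S S S => south this south this S S S S S   [S -> south this]
south this south this S S S S S => south this south this south this S S S S   [S -> south this]
south this south this south this S S S S => south this south this south this south this S S S   [S -> south this]
south this south this south this south this S S S => south this south this south this south this south this S S   [S -> south this]
south this south this south this south this south this S S => south this south this south this south this south this south this S   [S -> south this]
south this south this south this south this south this south this S => south this south this south this south this south this south this south this   [S -> south this]

S => S S S => S S S S S => S S S S S S S => south this S S S S S S => south this south this S S S S S => south this south this south this S S S S => south this south this south this south this S S S => south this south this south this south this south this S S => south this south this south this south this south this south this S => south this south this south this south this south this south this south this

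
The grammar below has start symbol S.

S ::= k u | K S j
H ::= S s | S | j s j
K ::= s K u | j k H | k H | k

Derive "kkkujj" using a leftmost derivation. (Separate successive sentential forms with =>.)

S => KSj => kSj => kKSjj => kkSjj => kkkujj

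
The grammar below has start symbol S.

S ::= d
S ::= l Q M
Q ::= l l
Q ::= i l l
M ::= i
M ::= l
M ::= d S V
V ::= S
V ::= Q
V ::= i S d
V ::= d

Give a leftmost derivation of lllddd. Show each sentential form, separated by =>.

S => lQM => lllM => llldSV => lllddV => lllddS => lllddd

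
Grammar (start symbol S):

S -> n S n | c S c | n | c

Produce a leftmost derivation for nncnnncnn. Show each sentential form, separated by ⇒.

S⇒nSn⇒nnSnn⇒nncScnn⇒nncnSncnn⇒nncnnncnn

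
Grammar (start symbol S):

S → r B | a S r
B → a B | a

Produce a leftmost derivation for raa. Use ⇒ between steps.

S ⇒ rB   [S → r B]
rB ⇒ raB   [B → a B]
raB ⇒ raa   [B → a]

S⇒rB⇒raB⇒raa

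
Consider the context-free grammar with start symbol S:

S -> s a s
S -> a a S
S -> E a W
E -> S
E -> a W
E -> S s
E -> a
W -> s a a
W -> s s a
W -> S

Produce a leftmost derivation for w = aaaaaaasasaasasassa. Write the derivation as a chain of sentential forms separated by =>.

S=>aaS=>aaaaS=>aaaaEaW=>aaaaaWaW=>aaaaaSaW=>aaaaaaaSaW=>aaaaaaasasaW=>aaaaaaasasaS=>aaaaaaasasaEaW=>aaaaaaasasaaWaW=>aaaaaaasasaaSaW=>aaaaaaasasaasasaW=>aaaaaaasasaasasassa

S => aaS   [S -> a a S]
aaS => aaaaS   [S -> a a S]
aaaaS => aaaaEaW   [S -> E a W]
aaaaEaW => aaaaaWaW   [E -> a W]
aaaaaWaW => aaaaaSaW   [W -> S]
aaaaaSaW => aaaaaaaSaW   [S -> a a S]
aaaaaaaSaW => aaaaaaasasaW   [S -> s a s]
aaaaaaasasaW => aaaaaaasasaS   [W -> S]
aaaaaaasasaS => aaaaaaasasaEaW   [S -> E a W]
aaaaaaasasaEaW => aaaaaaasasaaWaW   [E -> a W]
aaaaaaasasaaWaW => aaaaaaasasaaSaW   [W -> S]
aaaaaaasasaaSaW => aaaaaaasasaasasaW   [S -> s a s]
aaaaaaasasaasasaW => aaaaaaasasaasasassa   [W -> s s a]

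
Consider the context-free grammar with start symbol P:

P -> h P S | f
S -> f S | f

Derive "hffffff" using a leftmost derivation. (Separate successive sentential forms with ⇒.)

P ⇒ hPS ⇒ hfS ⇒ hffS ⇒ hfffS ⇒ hffffS ⇒ hfffffS ⇒ hffffff

P ⇒ hPS   [P -> h P S]
hPS ⇒ hfS   [P -> f]
hfS ⇒ hffS   [S -> f S]
hffS ⇒ hfffS   [S -> f S]
hfffS ⇒ hffffS   [S -> f S]
hffffS ⇒ hfffffS   [S -> f S]
hfffffS ⇒ hffffff   [S -> f]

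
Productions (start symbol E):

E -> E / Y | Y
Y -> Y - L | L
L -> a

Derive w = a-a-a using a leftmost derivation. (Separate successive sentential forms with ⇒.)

E⇒Y⇒Y-L⇒Y-L-L⇒L-L-L⇒a-L-L⇒a-a-L⇒a-a-a

E ⇒ Y   [E -> Y]
Y ⇒ Y-L   [Y -> Y - L]
Y-L ⇒ Y-L-L   [Y -> Y - L]
Y-L-L ⇒ L-L-L   [Y -> L]
L-L-L ⇒ a-L-L   [L -> a]
a-L-L ⇒ a-a-L   [L -> a]
a-a-L ⇒ a-a-a   [L -> a]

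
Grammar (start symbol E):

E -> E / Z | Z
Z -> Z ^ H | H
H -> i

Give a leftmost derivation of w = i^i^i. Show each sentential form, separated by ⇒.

E ⇒ Z ⇒ Z^H ⇒ Z^H^H ⇒ H^H^H ⇒ i^H^H ⇒ i^i^H ⇒ i^i^i

E ⇒ Z   [E -> Z]
Z ⇒ Z^H   [Z -> Z ^ H]
Z^H ⇒ Z^H^H   [Z -> Z ^ H]
Z^H^H ⇒ H^H^H   [Z -> H]
H^H^H ⇒ i^H^H   [H -> i]
i^H^H ⇒ i^i^H   [H -> i]
i^i^H ⇒ i^i^i   [H -> i]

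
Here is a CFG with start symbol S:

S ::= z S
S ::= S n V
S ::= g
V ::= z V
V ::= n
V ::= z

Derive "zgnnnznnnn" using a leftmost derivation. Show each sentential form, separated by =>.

S => SnV   [S ::= S n V]
SnV => SnVnV   [S ::= S n V]
SnVnV => SnVnVnV   [S ::= S n V]
SnVnVnV => SnVnVnVnV   [S ::= S n V]
SnVnVnVnV => zSnVnVnVnV   [S ::= z S]
zSnVnVnVnV => zgnVnVnVnV   [S ::= g]
zgnVnVnVnV => zgnnnVnVnV   [V ::= n]
zgnnnVnVnV => zgnnnznVnV   [V ::= z]
zgnnnznVnV => zgnnnznnnV   [V ::= n]
zgnnnznnnV => zgnnnznnnn   [V ::= n]

S => SnV => SnVnV => SnVnVnV => SnVnVnVnV => zSnVnVnVnV => zgnVnVnVnV => zgnnnVnVnV => zgnnnznVnV => zgnnnznnnV => zgnnnznnnn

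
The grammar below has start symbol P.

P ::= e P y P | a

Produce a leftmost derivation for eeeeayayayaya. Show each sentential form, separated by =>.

P=>ePyP=>eePyPyP=>eeePyPyPyP=>eeeePyPyPyPyP=>eeeeayPyPyPyP=>eeeeayayPyPyP=>eeeeayayayPyP=>eeeeayayayayP=>eeeeayayayaya

P => ePyP   [P ::= e P y P]
ePyP => eePyPyP   [P ::= e P y P]
eePyPyP => eeePyPyPyP   [P ::= e P y P]
eeePyPyPyP => eeeePyPyPyPyP   [P ::= e P y P]
eeeePyPyPyPyP => eeeeayPyPyPyP   [P ::= a]
eeeeayPyPyPyP => eeeeayayPyPyP   [P ::= a]
eeeeayayPyPyP => eeeeayayayPyP   [P ::= a]
eeeeayayayPyP => eeeeayayayayP   [P ::= a]
eeeeayayayayP => eeeeayayayaya   [P ::= a]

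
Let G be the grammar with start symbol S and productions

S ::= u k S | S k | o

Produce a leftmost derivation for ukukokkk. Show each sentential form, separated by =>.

S => ukS => ukukS => ukukSk => ukukSkk => ukukSkkk => ukukokkk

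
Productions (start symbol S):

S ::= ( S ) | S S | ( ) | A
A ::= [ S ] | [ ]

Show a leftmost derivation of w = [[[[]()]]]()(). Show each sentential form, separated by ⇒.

S ⇒ SS ⇒ AS ⇒ [S]S ⇒ [A]S ⇒ [[S]]S ⇒ [[A]]S ⇒ [[[S]]]S ⇒ [[[SS]]]S ⇒ [[[AS]]]S ⇒ [[[[]S]]]S ⇒ [[[[]()]]]S ⇒ [[[[]()]]]SS ⇒ [[[[]()]]]()S ⇒ [[[[]()]]]()()

S ⇒ SS   [S ::= S S]
SS ⇒ AS   [S ::= A]
AS ⇒ [S]S   [A ::= [ S ]]
[S]S ⇒ [A]S   [S ::= A]
[A]S ⇒ [[S]]S   [A ::= [ S ]]
[[S]]S ⇒ [[A]]S   [S ::= A]
[[A]]S ⇒ [[[S]]]S   [A ::= [ S ]]
[[[S]]]S ⇒ [[[SS]]]S   [S ::= S S]
[[[SS]]]S ⇒ [[[AS]]]S   [S ::= A]
[[[AS]]]S ⇒ [[[[]S]]]S   [A ::= [ ]]
[[[[]S]]]S ⇒ [[[[]()]]]S   [S ::= ( )]
[[[[]()]]]S ⇒ [[[[]()]]]SS   [S ::= S S]
[[[[]()]]]SS ⇒ [[[[]()]]]()S   [S ::= ( )]
[[[[]()]]]()S ⇒ [[[[]()]]]()()   [S ::= ( )]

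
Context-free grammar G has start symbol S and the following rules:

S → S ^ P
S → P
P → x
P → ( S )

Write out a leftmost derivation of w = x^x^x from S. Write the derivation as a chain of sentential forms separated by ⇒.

S ⇒ S^P   [S → S ^ P]
S^P ⇒ S^P^P   [S → S ^ P]
S^P^P ⇒ P^P^P   [S → P]
P^P^P ⇒ x^P^P   [P → x]
x^P^P ⇒ x^x^P   [P → x]
x^x^P ⇒ x^x^x   [P → x]

S ⇒ S^P ⇒ S^P^P ⇒ P^P^P ⇒ x^P^P ⇒ x^x^P ⇒ x^x^x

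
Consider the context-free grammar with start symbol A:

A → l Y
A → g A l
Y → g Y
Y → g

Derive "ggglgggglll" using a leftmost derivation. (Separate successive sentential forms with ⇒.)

A ⇒ gAl ⇒ ggAll ⇒ gggAlll ⇒ ggglYlll ⇒ ggglgYlll ⇒ ggglggYlll ⇒ ggglgggYlll ⇒ ggglgggglll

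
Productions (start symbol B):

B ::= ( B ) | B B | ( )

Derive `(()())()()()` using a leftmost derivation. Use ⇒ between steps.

B ⇒ BB ⇒ BBB ⇒ BBBB ⇒ (B)BBB ⇒ (BB)BBB ⇒ (()B)BBB ⇒ (()())BBB ⇒ (()())()BB ⇒ (()())()()B ⇒ (()())()()()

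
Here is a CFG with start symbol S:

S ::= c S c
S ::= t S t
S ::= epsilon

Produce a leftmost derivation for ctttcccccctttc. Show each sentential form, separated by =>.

S => cSc => ctStc => cttSttc => ctttStttc => ctttcSctttc => ctttccScctttc => ctttcccSccctttc => ctttcccccctttc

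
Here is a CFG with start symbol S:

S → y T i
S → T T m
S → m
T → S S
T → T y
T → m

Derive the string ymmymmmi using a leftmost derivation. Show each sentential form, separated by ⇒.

S⇒yTi⇒ySSi⇒yTTmSi⇒yTyTmSi⇒ySSyTmSi⇒ymSyTmSi⇒ymmyTmSi⇒ymmymmSi⇒ymmymmmi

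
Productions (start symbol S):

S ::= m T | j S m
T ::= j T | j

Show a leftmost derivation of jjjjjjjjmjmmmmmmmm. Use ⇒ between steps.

S ⇒ jSm   [S ::= j S m]
jSm ⇒ jjSmm   [S ::= j S m]
jjSmm ⇒ jjjSmmm   [S ::= j S m]
jjjSmmm ⇒ jjjjSmmmm   [S ::= j S m]
jjjjSmmmm ⇒ jjjjjSmmmmm   [S ::= j S m]
jjjjjSmmmmm ⇒ jjjjjjSmmmmmm   [S ::= j S m]
jjjjjjSmmmmmm ⇒ jjjjjjjSmmmmmmm   [S ::= j S m]
jjjjjjjSmmmmmmm ⇒ jjjjjjjjSmmmmmmmm   [S ::= j S m]
jjjjjjjjSmmmmmmmm ⇒ jjjjjjjjmTmmmmmmmm   [S ::= m T]
jjjjjjjjmTmmmmmmmm ⇒ jjjjjjjjmjmmmmmmmm   [T ::= j]

S ⇒ jSm ⇒ jjSmm ⇒ jjjSmmm ⇒ jjjjSmmmm ⇒ jjjjjSmmmmm ⇒ jjjjjjSmmmmmm ⇒ jjjjjjjSmmmmmmm ⇒ jjjjjjjjSmmmmmmmm ⇒ jjjjjjjjmTmmmmmmmm ⇒ jjjjjjjjmjmmmmmmmm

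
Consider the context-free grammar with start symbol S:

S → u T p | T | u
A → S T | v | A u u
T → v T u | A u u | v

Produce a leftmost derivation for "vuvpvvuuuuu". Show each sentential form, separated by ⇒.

S ⇒ T   [S → T]
T ⇒ Auu   [T → A u u]
Auu ⇒ STuu   [A → S T]
STuu ⇒ TTuu   [S → T]
TTuu ⇒ vTuu   [T → v]
vTuu ⇒ vAuuuu   [T → A u u]
vAuuuu ⇒ vSTuuuu   [A → S T]
vSTuuuu ⇒ vuTpTuuuu   [S → u T p]
vuTpTuuuu ⇒ vuvpTuuuu   [T → v]
vuvpTuuuu ⇒ vuvpvTuuuuu   [T → v T u]
vuvpvTuuuuu ⇒ vuvpvvuuuuu   [T → v]

S ⇒ T ⇒ Auu ⇒ STuu ⇒ TTuu ⇒ vTuu ⇒ vAuuuu ⇒ vSTuuuu ⇒ vuTpTuuuu ⇒ vuvpTuuuu ⇒ vuvpvTuuuuu ⇒ vuvpvvuuuuu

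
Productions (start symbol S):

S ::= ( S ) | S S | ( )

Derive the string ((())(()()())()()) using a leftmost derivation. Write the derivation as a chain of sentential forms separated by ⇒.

S ⇒ (S) ⇒ (SS) ⇒ (SSS) ⇒ ((S)SS) ⇒ ((())SS) ⇒ ((())(S)S) ⇒ ((())(SS)S) ⇒ ((())(SSS)S) ⇒ ((())(()SS)S) ⇒ ((())(()()S)S) ⇒ ((())(()()())S) ⇒ ((())(()()())SS) ⇒ ((())(()()())()S) ⇒ ((())(()()())()())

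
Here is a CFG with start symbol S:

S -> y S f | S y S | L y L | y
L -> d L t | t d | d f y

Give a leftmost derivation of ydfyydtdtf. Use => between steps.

S=>ySf=>yLyLf=>ydfyyLf=>ydfyydLtf=>ydfyydtdtf

S => ySf   [S -> y S f]
ySf => yLyLf   [S -> L y L]
yLyLf => ydfyyLf   [L -> d f y]
ydfyyLf => ydfyydLtf   [L -> d L t]
ydfyydLtf => ydfyydtdtf   [L -> t d]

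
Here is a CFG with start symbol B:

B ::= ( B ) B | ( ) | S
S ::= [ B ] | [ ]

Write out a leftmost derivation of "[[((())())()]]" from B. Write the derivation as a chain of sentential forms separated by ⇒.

B ⇒ S   [B ::= S]
S ⇒ [B]   [S ::= [ B ]]
[B] ⇒ [S]   [B ::= S]
[S] ⇒ [[B]]   [S ::= [ B ]]
[[B]] ⇒ [[(B)B]]   [B ::= ( B ) B]
[[(B)B]] ⇒ [[((B)B)B]]   [B ::= ( B ) B]
[[((B)B)B]] ⇒ [[((())B)B]]   [B ::= ( )]
[[((())B)B]] ⇒ [[((())())B]]   [B ::= ( )]
[[((())())B]] ⇒ [[((())())()]]   [B ::= ( )]

B⇒S⇒[B]⇒[S]⇒[[B]]⇒[[(B)B]]⇒[[((B)B)B]]⇒[[((())B)B]]⇒[[((())())B]]⇒[[((())())()]]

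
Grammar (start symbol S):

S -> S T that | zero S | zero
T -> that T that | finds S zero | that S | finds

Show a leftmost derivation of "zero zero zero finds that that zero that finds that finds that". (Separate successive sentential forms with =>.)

S => S T that => zero S T that => zero S T that T that => zero S T that T that T that => zero zero S T that T that T that => zero zero S T that T that T that T that => zero zero zero T that T that T that T that => zero zero zero finds that T that T that T that => zero zero zero finds that that S that T that T that => zero zero zero finds that that zero that T that T that => zero zero zero finds that that zero that finds that T that => zero zero zero finds that that zero that finds that finds that

S => S T that   [S -> S T that]
S T that => zero S T that   [S -> zero S]
zero S T that => zero S T that T that   [S -> S T that]
zero S T that T that => zero S T that T that T that   [S -> S T that]
zero S T that T that T that => zero zero S T that T that T that   [S -> zero S]
zero zero S T that T that T that => zero zero S T that T that T that T that   [S -> S T that]
zero zero S T that T that T that T that => zero zero zero T that T that T that T that   [S -> zero]
zero zero zero T that T that T that T that => zero zero zero finds that T that T that T that   [T -> finds]
zero zero zero finds that T that T that T that => zero zero zero finds that that S that T that T that   [T -> that S]
zero zero zero finds that that S that T that T that => zero zero zero finds that that zero that T that T that   [S -> zero]
zero zero zero finds that that zero that T that T that => zero zero zero finds that that zero that finds that T that   [T -> finds]
zero zero zero finds that that zero that finds that T that => zero zero zero finds that that zero that finds that finds that   [T -> finds]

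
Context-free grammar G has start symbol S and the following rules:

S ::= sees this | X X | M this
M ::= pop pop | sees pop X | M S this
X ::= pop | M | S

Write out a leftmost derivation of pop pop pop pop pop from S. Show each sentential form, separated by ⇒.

S ⇒ X X ⇒ S X ⇒ X X X ⇒ S X X ⇒ X X X X ⇒ M X X X ⇒ pop pop X X X ⇒ pop pop pop X X ⇒ pop pop pop pop X ⇒ pop pop pop pop pop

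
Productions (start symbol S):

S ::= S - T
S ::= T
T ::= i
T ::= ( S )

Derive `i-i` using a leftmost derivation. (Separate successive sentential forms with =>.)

S => S-T => T-T => i-T => i-i

S => S-T   [S ::= S - T]
S-T => T-T   [S ::= T]
T-T => i-T   [T ::= i]
i-T => i-i   [T ::= i]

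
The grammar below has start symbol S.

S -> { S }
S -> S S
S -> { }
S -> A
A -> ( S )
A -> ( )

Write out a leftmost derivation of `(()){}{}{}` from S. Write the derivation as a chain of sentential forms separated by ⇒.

S ⇒ SS ⇒ SSS ⇒ SSSS ⇒ ASSS ⇒ (S)SSS ⇒ (A)SSS ⇒ (())SSS ⇒ (()){}SS ⇒ (()){}{}S ⇒ (()){}{}{}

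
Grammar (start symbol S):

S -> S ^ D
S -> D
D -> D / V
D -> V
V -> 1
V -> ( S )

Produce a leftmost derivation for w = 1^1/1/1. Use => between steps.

S => S^D   [S -> S ^ D]
S^D => D^D   [S -> D]
D^D => V^D   [D -> V]
V^D => 1^D   [V -> 1]
1^D => 1^D/V   [D -> D / V]
1^D/V => 1^D/V/V   [D -> D / V]
1^D/V/V => 1^V/V/V   [D -> V]
1^V/V/V => 1^1/V/V   [V -> 1]
1^1/V/V => 1^1/1/V   [V -> 1]
1^1/1/V => 1^1/1/1   [V -> 1]

S => S^D => D^D => V^D => 1^D => 1^D/V => 1^D/V/V => 1^V/V/V => 1^1/V/V => 1^1/1/V => 1^1/1/1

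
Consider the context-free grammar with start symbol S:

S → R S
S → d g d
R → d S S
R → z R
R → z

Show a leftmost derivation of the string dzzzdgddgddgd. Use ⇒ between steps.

S⇒RS⇒dSSS⇒dRSSS⇒dzRSSS⇒dzzSSS⇒dzzRSSS⇒dzzzSSS⇒dzzzdgdSS⇒dzzzdgddgdS⇒dzzzdgddgddgd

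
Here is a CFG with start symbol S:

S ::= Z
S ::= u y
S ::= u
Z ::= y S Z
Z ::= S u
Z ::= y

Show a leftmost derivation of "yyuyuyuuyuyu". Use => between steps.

S => Z => Su => Zu => ySZu => yZZu => yySZZu => yyuZZu => yyuySZZu => yyuyZZZu => yyuySuZZu => yyuyuyuZZu => yyuyuyuSuZu => yyuyuyuuyuZu => yyuyuyuuyuyu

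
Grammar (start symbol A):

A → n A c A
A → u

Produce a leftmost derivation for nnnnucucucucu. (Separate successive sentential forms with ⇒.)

A ⇒ nAcA   [A → n A c A]
nAcA ⇒ nnAcAcA   [A → n A c A]
nnAcAcA ⇒ nnnAcAcAcA   [A → n A c A]
nnnAcAcAcA ⇒ nnnnAcAcAcAcA   [A → n A c A]
nnnnAcAcAcAcA ⇒ nnnnucAcAcAcA   [A → u]
nnnnucAcAcAcA ⇒ nnnnucucAcAcA   [A → u]
nnnnucucAcAcA ⇒ nnnnucucucAcA   [A → u]
nnnnucucucAcA ⇒ nnnnucucucucA   [A → u]
nnnnucucucucA ⇒ nnnnucucucucu   [A → u]

A ⇒ nAcA ⇒ nnAcAcA ⇒ nnnAcAcAcA ⇒ nnnnAcAcAcAcA ⇒ nnnnucAcAcAcA ⇒ nnnnucucAcAcA ⇒ nnnnucucucAcA ⇒ nnnnucucucucA ⇒ nnnnucucucucu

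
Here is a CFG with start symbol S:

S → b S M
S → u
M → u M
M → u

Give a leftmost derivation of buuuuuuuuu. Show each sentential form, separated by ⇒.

S ⇒ bSM ⇒ buM ⇒ buuM ⇒ buuuM ⇒ buuuuM ⇒ buuuuuM ⇒ buuuuuuM ⇒ buuuuuuuM ⇒ buuuuuuuuM ⇒ buuuuuuuuu

S ⇒ bSM   [S → b S M]
bSM ⇒ buM   [S → u]
buM ⇒ buuM   [M → u M]
buuM ⇒ buuuM   [M → u M]
buuuM ⇒ buuuuM   [M → u M]
buuuuM ⇒ buuuuuM   [M → u M]
buuuuuM ⇒ buuuuuuM   [M → u M]
buuuuuuM ⇒ buuuuuuuM   [M → u M]
buuuuuuuM ⇒ buuuuuuuuM   [M → u M]
buuuuuuuuM ⇒ buuuuuuuuu   [M → u]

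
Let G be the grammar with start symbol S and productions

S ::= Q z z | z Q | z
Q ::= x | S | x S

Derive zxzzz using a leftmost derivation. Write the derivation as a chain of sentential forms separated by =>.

S => Qzz   [S ::= Q z z]
Qzz => Szz   [Q ::= S]
Szz => zQzz   [S ::= z Q]
zQzz => zxSzz   [Q ::= x S]
zxSzz => zxzzz   [S ::= z]

S => Qzz => Szz => zQzz => zxSzz => zxzzz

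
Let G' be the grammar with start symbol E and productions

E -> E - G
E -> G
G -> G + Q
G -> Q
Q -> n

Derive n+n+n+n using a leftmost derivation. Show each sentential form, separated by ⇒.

E ⇒ G ⇒ G+Q ⇒ G+Q+Q ⇒ G+Q+Q+Q ⇒ Q+Q+Q+Q ⇒ n+Q+Q+Q ⇒ n+n+Q+Q ⇒ n+n+n+Q ⇒ n+n+n+n

E ⇒ G   [E -> G]
G ⇒ G+Q   [G -> G + Q]
G+Q ⇒ G+Q+Q   [G -> G + Q]
G+Q+Q ⇒ G+Q+Q+Q   [G -> G + Q]
G+Q+Q+Q ⇒ Q+Q+Q+Q   [G -> Q]
Q+Q+Q+Q ⇒ n+Q+Q+Q   [Q -> n]
n+Q+Q+Q ⇒ n+n+Q+Q   [Q -> n]
n+n+Q+Q ⇒ n+n+n+Q   [Q -> n]
n+n+n+Q ⇒ n+n+n+n   [Q -> n]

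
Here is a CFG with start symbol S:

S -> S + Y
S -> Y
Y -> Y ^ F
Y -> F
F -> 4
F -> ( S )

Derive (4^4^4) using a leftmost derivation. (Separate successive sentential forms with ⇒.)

S⇒Y⇒F⇒(S)⇒(Y)⇒(Y^F)⇒(Y^F^F)⇒(F^F^F)⇒(4^F^F)⇒(4^4^F)⇒(4^4^4)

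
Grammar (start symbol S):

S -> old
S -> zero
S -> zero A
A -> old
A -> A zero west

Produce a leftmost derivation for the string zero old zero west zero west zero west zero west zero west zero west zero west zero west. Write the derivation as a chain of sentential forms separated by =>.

S => zero A   [S -> zero A]
zero A => zero A zero west   [A -> A zero west]
zero A zero west => zero A zero west zero west   [A -> A zero west]
zero A zero west zero west => zero A zero west zero west zero west   [A -> A zero west]
zero A zero west zero west zero west => zero A zero west zero west zero west zero west   [A -> A zero west]
zero A zero west zero west zero west zero west => zero A zero west zero west zero west zero west zero west   [A -> A zero west]
zero A zero west zero west zero west zero west zero west => zero A zero west zero west zero west zero west zero west zero west   [A -> A zero west]
zero A zero west zero west zero west zero west zero west zero west => zero A zero west zero west zero west zero west zero west zero west zero west   [A -> A zero west]
zero A zero west zero west zero west zero west zero west zero west zero west => zero A zero west zero west zero west zero west zero west zero west zero west zero west   [A -> A zero west]
zero A zero west zero west zero west zero west zero west zero west zero west zero west => zero old zero west zero west zero west zero west zero west zero west zero west zero west   [A -> old]

S => zero A => zero A zero west => zero A zero west zero west => zero A zero west zero west zero west => zero A zero west zero west zero west zero west => zero A zero west zero west zero west zero west zero west => zero A zero west zero west zero west zero west zero west zero west => zero A zero west zero west zero west zero west zero west zero west zero west => zero A zero west zero west zero west zero west zero west zero west zero west zero west => zero old zero west zero west zero west zero west zero west zero west zero west zero west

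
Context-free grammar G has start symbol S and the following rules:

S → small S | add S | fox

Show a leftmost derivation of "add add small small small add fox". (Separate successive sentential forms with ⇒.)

S ⇒ add S ⇒ add add S ⇒ add add small S ⇒ add add small small S ⇒ add add small small small S ⇒ add add small small small add S ⇒ add add small small small add fox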